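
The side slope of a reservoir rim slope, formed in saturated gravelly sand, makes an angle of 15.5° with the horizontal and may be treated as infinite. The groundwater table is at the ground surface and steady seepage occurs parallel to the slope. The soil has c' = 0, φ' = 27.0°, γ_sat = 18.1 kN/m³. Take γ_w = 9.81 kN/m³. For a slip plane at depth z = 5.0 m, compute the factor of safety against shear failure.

With seepage parallel to the slope and the water table at the surface, the effective normal stress on the slip plane uses the buoyant unit weight γ' = γ_sat − γ_w while the driving shear stress uses γ_sat:
FS = [c' + γ' z cos²β tanφ'] / [γ_sat z sinβ cosβ]
(For c' = 0 this reduces to FS = (γ'/γ_sat)·tanφ'/tanβ.)
γ' = 18.1 − 9.81 = 8.29 kN/m³
Numerator = 0.0 + 8.29·5.0·cos²15.5°·tan27.0° = 0.0 + 8.29·5.0·0.9286·0.5095 = 19.612 kPa
Denominator = 18.1·5.0·sin15.5°·cos15.5° = 18.1·5.0·0.2672·0.9636 = 23.305 kPa
FS = 19.612 / 23.305 = 0.841

FS = 0.84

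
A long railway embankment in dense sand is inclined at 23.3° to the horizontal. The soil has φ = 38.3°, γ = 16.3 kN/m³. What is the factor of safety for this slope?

FS = 1.83

For a dry cohesionless infinite slope the factor of safety is FS = tanφ / tanβ.
FS = tan38.3° / tan23.3° = 0.7898 / 0.4307 = 1.834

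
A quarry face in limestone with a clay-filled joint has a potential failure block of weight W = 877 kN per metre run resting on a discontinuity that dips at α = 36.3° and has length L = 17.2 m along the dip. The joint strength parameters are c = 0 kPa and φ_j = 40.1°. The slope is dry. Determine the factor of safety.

FS = 1.15

Resolving the block weight along and normal to the plane and applying the Mohr–Coulomb strength on the joint:
N' = W cosα = 877·cos36.3° = 706.8 kN/m
Driving force T = W sinα = 877·sin36.3° = 519.2 kN/m
Resisting force R = c·L + N'·tanφ_j = 0·17.2 + 706.8·tan40.1° = 0.0 + 595.2 = 595.2 kN/m
FS = R / T = 595.2 / 519.2 = 1.146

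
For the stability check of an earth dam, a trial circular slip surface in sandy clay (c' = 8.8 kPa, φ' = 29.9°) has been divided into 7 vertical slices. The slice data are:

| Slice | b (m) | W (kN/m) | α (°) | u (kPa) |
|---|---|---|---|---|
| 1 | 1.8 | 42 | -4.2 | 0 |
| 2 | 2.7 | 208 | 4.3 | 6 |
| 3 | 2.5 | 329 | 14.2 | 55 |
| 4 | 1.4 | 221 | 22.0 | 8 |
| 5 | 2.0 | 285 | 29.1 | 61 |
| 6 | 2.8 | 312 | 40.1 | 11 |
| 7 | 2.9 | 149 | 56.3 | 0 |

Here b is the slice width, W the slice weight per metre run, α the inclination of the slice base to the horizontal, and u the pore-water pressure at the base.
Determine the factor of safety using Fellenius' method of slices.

Ordinary method of slices: FS = Σ[c'·Δl_i + (W_i cosα_i − u_i·Δl_i)·tanφ'] / Σ W_i sinα_i, with Δl_i = b_i / cosα_i.
Slice 1: Δl = 1.8/cos(-4.2°) = 1.805 m; N'_1 = 42·cos(-4.2°) − 0·1.805 = 41.9; c'Δl = 15.88; W sinα = -3.1
Slice 2: Δl = 2.7/cos4.3° = 2.708 m; N'_2 = 208·cos4.3° − 6·2.708 = 191.2; c'Δl = 23.83; W sinα = 15.6
Slice 3: Δl = 2.5/cos14.2° = 2.579 m; N'_3 = 329·cos14.2° − 55·2.579 = 177.1; c'Δl = 22.69; W sinα = 80.7
Slice 4: Δl = 1.4/cos22.0° = 1.510 m; N'_4 = 221·cos22.0° − 8·1.510 = 192.8; c'Δl = 13.29; W sinα = 82.8
Slice 5: Δl = 2.0/cos29.1° = 2.289 m; N'_5 = 285·cos29.1° − 61·2.289 = 109.4; c'Δl = 20.14; W sinα = 138.6
Slice 6: Δl = 2.8/cos40.1° = 3.661 m; N'_6 = 312·cos40.1° − 11·3.661 = 198.4; c'Δl = 32.21; W sinα = 201.0
Slice 7: Δl = 2.9/cos56.3° = 5.227 m; N'_7 = 149·cos56.3° − 0·5.227 = 82.7; c'Δl = 45.99; W sinα = 124.0
Σc'Δl = 174.0 kN/m; ΣN' = 993.5 kN/m; ΣW sinα = 639.5 kN/m
Resisting = 174.0 + 993.5·tan29.9° = 174.0 + 571.3 = 745.3 kN/m
FS = 745.3 / 639.5 = 1.165

FS = 1.17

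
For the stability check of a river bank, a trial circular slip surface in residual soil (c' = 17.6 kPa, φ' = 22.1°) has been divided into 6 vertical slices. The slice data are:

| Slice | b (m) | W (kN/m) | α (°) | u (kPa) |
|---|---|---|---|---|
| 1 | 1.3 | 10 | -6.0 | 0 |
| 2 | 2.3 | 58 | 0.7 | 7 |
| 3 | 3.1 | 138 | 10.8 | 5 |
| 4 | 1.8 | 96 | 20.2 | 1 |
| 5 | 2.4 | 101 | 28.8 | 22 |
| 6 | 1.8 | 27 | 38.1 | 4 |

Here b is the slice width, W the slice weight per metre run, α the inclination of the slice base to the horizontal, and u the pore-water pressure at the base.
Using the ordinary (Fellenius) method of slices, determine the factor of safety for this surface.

Ordinary method of slices: FS = Σ[c'·Δl_i + (W_i cosα_i − u_i·Δl_i)·tanφ'] / Σ W_i sinα_i, with Δl_i = b_i / cosα_i.
Slice 1: Δl = 1.3/cos(-6.0°) = 1.307 m; N'_1 = 10·cos(-6.0°) − 0·1.307 = 9.9; c'Δl = 23.01; W sinα = -1.0
Slice 2: Δl = 2.3/cos0.7° = 2.300 m; N'_2 = 58·cos0.7° − 7·2.300 = 41.9; c'Δl = 40.48; W sinα = 0.7
Slice 3: Δl = 3.1/cos10.8° = 3.156 m; N'_3 = 138·cos10.8° − 5·3.156 = 119.8; c'Δl = 55.54; W sinα = 25.9
Slice 4: Δl = 1.8/cos20.2° = 1.918 m; N'_4 = 96·cos20.2° − 1·1.918 = 88.2; c'Δl = 33.76; W sinα = 33.1
Slice 5: Δl = 2.4/cos28.8° = 2.739 m; N'_5 = 101·cos28.8° − 22·2.739 = 28.3; c'Δl = 48.20; W sinα = 48.7
Slice 6: Δl = 1.8/cos38.1° = 2.287 m; N'_6 = 27·cos38.1° − 4·2.287 = 12.1; c'Δl = 40.26; W sinα = 16.7
Σc'Δl = 241.2 kN/m; ΣN' = 300.1 kN/m; ΣW sinα = 124.0 kN/m
Resisting = 241.2 + 300.1·tan22.1° = 241.2 + 121.9 = 363.1 kN/m
FS = 363.1 / 124.0 = 2.929

FS = 2.93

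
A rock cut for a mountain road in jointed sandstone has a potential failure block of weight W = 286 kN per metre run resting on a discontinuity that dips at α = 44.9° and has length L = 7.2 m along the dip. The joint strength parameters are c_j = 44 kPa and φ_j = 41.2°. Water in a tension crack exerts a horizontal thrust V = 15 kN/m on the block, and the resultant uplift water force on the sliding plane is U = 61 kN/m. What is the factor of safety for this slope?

FS = 2.03

Resolving the block weight along and normal to the plane and applying the Mohr–Coulomb strength on the joint:
N' = W cosα − U − V sinα = 286·cos44.9° − 61 − 15·sin44.9° = 131.0 kN/m
Driving force T = W sinα + V cosα = 286·sin44.9° + 15·cos44.9° = 212.5 kN/m
Resisting force R = c_j·L + N'·tanφ_j = 44·7.2 + 131.0·tan41.2° = 316.8 + 114.7 = 431.5 kN/m
FS = R / T = 431.5 / 212.5 = 2.030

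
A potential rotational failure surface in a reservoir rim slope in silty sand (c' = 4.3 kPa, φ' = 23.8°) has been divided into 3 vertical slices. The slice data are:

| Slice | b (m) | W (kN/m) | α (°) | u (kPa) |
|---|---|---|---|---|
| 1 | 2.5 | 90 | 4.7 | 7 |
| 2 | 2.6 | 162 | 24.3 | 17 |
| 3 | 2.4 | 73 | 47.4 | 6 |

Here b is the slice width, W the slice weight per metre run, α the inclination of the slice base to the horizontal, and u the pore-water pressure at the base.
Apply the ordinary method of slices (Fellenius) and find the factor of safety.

Ordinary method of slices: FS = Σ[c'·Δl_i + (W_i cosα_i − u_i·Δl_i)·tanφ'] / Σ W_i sinα_i, with Δl_i = b_i / cosα_i.
Slice 1: Δl = 2.5/cos4.7° = 2.508 m; N'_1 = 90·cos4.7° − 7·2.508 = 72.1; c'Δl = 10.79; W sinα = 7.4
Slice 2: Δl = 2.6/cos24.3° = 2.853 m; N'_2 = 162·cos24.3° − 17·2.853 = 99.2; c'Δl = 12.27; W sinα = 66.7
Slice 3: Δl = 2.4/cos47.4° = 3.546 m; N'_3 = 73·cos47.4° − 6·3.546 = 28.1; c'Δl = 15.25; W sinα = 53.7
Σc'Δl = 38.3 kN/m; ΣN' = 199.4 kN/m; ΣW sinα = 127.8 kN/m
Resisting = 38.3 + 199.4·tan23.8° = 38.3 + 88.0 = 126.3 kN/m
FS = 126.3 / 127.8 = 0.988

FS = 0.99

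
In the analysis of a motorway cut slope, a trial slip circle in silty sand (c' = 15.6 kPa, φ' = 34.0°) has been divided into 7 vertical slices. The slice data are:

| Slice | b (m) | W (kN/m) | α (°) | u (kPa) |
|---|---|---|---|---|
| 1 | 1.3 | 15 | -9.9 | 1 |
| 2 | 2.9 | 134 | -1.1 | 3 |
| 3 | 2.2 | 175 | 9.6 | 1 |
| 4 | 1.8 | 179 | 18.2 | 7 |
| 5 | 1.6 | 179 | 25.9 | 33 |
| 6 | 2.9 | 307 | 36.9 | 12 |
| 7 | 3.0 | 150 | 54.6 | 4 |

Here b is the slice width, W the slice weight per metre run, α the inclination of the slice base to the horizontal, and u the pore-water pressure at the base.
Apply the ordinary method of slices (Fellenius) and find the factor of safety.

Ordinary method of slices: FS = Σ[c'·Δl_i + (W_i cosα_i − u_i·Δl_i)·tanφ'] / Σ W_i sinα_i, with Δl_i = b_i / cosα_i.
Slice 1: Δl = 1.3/cos(-9.9°) = 1.320 m; N'_1 = 15·cos(-9.9°) − 1·1.320 = 13.5; c'Δl = 20.59; W sinα = -2.6
Slice 2: Δl = 2.9/cos(-1.1°) = 2.901 m; N'_2 = 134·cos(-1.1°) − 3·2.901 = 125.3; c'Δl = 45.25; W sinα = -2.6
Slice 3: Δl = 2.2/cos9.6° = 2.231 m; N'_3 = 175·cos9.6° − 1·2.231 = 170.3; c'Δl = 34.81; W sinα = 29.2
Slice 4: Δl = 1.8/cos18.2° = 1.895 m; N'_4 = 179·cos18.2° − 7·1.895 = 156.8; c'Δl = 29.56; W sinα = 55.9
Slice 5: Δl = 1.6/cos25.9° = 1.779 m; N'_5 = 179·cos25.9° − 33·1.779 = 102.3; c'Δl = 27.75; W sinα = 78.2
Slice 6: Δl = 2.9/cos36.9° = 3.626 m; N'_6 = 307·cos36.9° − 12·3.626 = 202.0; c'Δl = 56.57; W sinα = 184.3
Slice 7: Δl = 3.0/cos54.6° = 5.179 m; N'_7 = 150·cos54.6° − 4·5.179 = 66.2; c'Δl = 80.79; W sinα = 122.3
Σc'Δl = 295.3 kN/m; ΣN' = 836.3 kN/m; ΣW sinα = 464.7 kN/m
Resisting = 295.3 + 836.3·tan34.0° = 295.3 + 564.1 = 859.4 kN/m
FS = 859.4 / 464.7 = 1.849

FS = 1.85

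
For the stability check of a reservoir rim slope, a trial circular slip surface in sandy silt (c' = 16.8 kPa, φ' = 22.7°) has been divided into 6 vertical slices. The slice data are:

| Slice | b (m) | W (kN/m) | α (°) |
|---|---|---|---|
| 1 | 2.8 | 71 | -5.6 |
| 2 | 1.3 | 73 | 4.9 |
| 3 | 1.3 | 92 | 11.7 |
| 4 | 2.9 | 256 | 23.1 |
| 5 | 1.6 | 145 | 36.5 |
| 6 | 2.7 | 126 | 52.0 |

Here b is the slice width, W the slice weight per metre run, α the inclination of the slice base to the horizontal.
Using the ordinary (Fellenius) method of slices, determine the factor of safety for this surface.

FS = 1.74

Ordinary method of slices: FS = Σ[c'·Δl_i + (W_i cosα_i)·tanφ'] / Σ W_i sinα_i, with Δl_i = b_i / cosα_i.
Slice 1: Δl = 2.8/cos(-5.6°) = 2.813 m; N'_1 = 71·cos(-5.6°) = 70.7; c'Δl = 47.27; W sinα = -6.9
Slice 2: Δl = 1.3/cos4.9° = 1.305 m; N'_2 = 73·cos4.9° = 72.7; c'Δl = 21.92; W sinα = 6.2
Slice 3: Δl = 1.3/cos11.7° = 1.328 m; N'_3 = 92·cos11.7° = 90.1; c'Δl = 22.30; W sinα = 18.7
Slice 4: Δl = 2.9/cos23.1° = 3.153 m; N'_4 = 256·cos23.1° = 235.5; c'Δl = 52.97; W sinα = 100.4
Slice 5: Δl = 1.6/cos36.5° = 1.990 m; N'_5 = 145·cos36.5° = 116.6; c'Δl = 33.44; W sinα = 86.2
Slice 6: Δl = 2.7/cos52.0° = 4.386 m; N'_6 = 126·cos52.0° = 77.6; c'Δl = 73.68; W sinα = 99.3
Σc'Δl = 251.6 kN/m; ΣN' = 663.1 kN/m; ΣW sinα = 303.9 kN/m
Resisting = 251.6 + 663.1·tan22.7° = 251.6 + 277.4 = 528.9 kN/m
FS = 528.9 / 303.9 = 1.740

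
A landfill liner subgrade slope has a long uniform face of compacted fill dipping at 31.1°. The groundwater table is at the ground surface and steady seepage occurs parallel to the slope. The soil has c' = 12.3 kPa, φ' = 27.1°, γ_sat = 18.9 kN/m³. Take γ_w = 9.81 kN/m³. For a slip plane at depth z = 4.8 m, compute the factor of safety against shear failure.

FS = 0.71

With seepage parallel to the slope and the water table at the surface, the effective normal stress on the slip plane uses the buoyant unit weight γ' = γ_sat − γ_w while the driving shear stress uses γ_sat:
FS = [c' + γ' z cos²β tanφ'] / [γ_sat z sinβ cosβ]
γ' = 18.9 − 9.81 = 9.09 kN/m³
Numerator = 12.3 + 9.09·4.8·cos²31.1°·tan27.1° = 12.3 + 9.09·4.8·0.7332·0.5117 = 28.670 kPa
Denominator = 18.9·4.8·sin31.1°·cos31.1° = 18.9·4.8·0.5165·0.8563 = 40.125 kPa
FS = 28.670 / 40.125 = 0.715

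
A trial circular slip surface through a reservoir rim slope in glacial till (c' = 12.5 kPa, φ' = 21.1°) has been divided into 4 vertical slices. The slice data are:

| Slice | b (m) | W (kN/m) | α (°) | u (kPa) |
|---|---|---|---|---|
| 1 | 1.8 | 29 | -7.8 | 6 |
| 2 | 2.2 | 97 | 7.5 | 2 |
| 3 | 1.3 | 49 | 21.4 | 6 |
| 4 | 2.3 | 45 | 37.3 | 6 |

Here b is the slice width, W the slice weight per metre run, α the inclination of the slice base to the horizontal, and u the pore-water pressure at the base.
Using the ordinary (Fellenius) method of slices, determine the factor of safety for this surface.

FS = 3.11

Ordinary method of slices: FS = Σ[c'·Δl_i + (W_i cosα_i − u_i·Δl_i)·tanφ'] / Σ W_i sinα_i, with Δl_i = b_i / cosα_i.
Slice 1: Δl = 1.8/cos(-7.8°) = 1.817 m; N'_1 = 29·cos(-7.8°) − 6·1.817 = 17.8; c'Δl = 22.71; W sinα = -3.9
Slice 2: Δl = 2.2/cos7.5° = 2.219 m; N'_2 = 97·cos7.5° − 2·2.219 = 91.7; c'Δl = 27.74; W sinα = 12.7
Slice 3: Δl = 1.3/cos21.4° = 1.396 m; N'_3 = 49·cos21.4° − 6·1.396 = 37.2; c'Δl = 17.45; W sinα = 17.9
Slice 4: Δl = 2.3/cos37.3° = 2.891 m; N'_4 = 45·cos37.3° − 6·2.891 = 18.4; c'Δl = 36.14; W sinα = 27.3
Σc'Δl = 104.0 kN/m; ΣN' = 165.3 kN/m; ΣW sinα = 53.9 kN/m
Resisting = 104.0 + 165.3·tan21.1° = 104.0 + 63.8 = 167.8 kN/m
FS = 167.8 / 53.9 = 3.115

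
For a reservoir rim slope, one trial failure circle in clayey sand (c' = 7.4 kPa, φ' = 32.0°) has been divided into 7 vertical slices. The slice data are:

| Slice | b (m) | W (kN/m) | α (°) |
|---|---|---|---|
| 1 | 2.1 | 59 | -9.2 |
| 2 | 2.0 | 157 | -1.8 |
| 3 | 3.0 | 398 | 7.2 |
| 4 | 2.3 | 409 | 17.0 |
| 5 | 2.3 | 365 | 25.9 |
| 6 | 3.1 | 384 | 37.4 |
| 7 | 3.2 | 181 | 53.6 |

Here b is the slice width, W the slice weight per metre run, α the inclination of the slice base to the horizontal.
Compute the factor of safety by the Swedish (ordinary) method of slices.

FS = 1.80

Ordinary method of slices: FS = Σ[c'·Δl_i + (W_i cosα_i)·tanφ'] / Σ W_i sinα_i, with Δl_i = b_i / cosα_i.
Slice 1: Δl = 2.1/cos(-9.2°) = 2.127 m; N'_1 = 59·cos(-9.2°) = 58.2; c'Δl = 15.74; W sinα = -9.4
Slice 2: Δl = 2.0/cos(-1.8°) = 2.001 m; N'_2 = 157·cos(-1.8°) = 156.9; c'Δl = 14.81; W sinα = -4.9
Slice 3: Δl = 3.0/cos7.2° = 3.024 m; N'_3 = 398·cos7.2° = 394.9; c'Δl = 22.38; W sinα = 49.9
Slice 4: Δl = 2.3/cos17.0° = 2.405 m; N'_4 = 409·cos17.0° = 391.1; c'Δl = 17.80; W sinα = 119.6
Slice 5: Δl = 2.3/cos25.9° = 2.557 m; N'_5 = 365·cos25.9° = 328.3; c'Δl = 18.92; W sinα = 159.4
Slice 6: Δl = 3.1/cos37.4° = 3.902 m; N'_6 = 384·cos37.4° = 305.1; c'Δl = 28.88; W sinα = 233.2
Slice 7: Δl = 3.2/cos53.6° = 5.392 m; N'_7 = 181·cos53.6° = 107.4; c'Δl = 39.90; W sinα = 145.7
Σc'Δl = 158.4 kN/m; ΣN' = 1742.0 kN/m; ΣW sinα = 693.4 kN/m
Resisting = 158.4 + 1742.0·tan32.0° = 158.4 + 1088.5 = 1246.9 kN/m
FS = 1246.9 / 693.4 = 1.798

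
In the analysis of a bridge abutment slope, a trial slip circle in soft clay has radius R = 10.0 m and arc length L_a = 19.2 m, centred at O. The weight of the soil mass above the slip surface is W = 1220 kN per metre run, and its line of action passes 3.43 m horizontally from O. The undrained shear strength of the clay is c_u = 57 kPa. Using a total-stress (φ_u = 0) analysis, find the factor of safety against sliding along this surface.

FS = 2.62

Taking moments about the centre O, the resisting moment is provided by the undrained shear strength acting along the arc:
M_R = c_u·L_a·R = 57·19.20·10.0 = 10944.0 kN·m/m
M_D = W·d = 1220·3.43 = 4184.6 kN·m/m
FS = M_R / M_D = 10944.0 / 4184.6 = 2.615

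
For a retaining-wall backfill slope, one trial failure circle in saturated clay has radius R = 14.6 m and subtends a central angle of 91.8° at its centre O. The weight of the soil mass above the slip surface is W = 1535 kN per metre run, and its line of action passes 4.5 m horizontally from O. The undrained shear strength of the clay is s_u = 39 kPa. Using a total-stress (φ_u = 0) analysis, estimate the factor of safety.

Taking moments about the centre O, the resisting moment is provided by the undrained shear strength acting along the arc:
Arc length L_a = R·θ = 14.6·(91.8°·π/180) = 14.6·1.6022 = 23.39 m
M_R = s_u·L_a·R = 39·23.39·14.6 = 13319.6 kN·m/m
M_D = W·d = 1535·4.5 = 6907.5 kN·m/m
FS = M_R / M_D = 13319.6 / 6907.5 = 1.928

FS = 1.93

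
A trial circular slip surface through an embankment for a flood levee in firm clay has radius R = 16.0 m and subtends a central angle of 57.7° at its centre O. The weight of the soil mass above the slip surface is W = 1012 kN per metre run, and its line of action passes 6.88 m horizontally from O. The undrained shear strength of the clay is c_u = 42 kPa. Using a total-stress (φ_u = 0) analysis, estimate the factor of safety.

Taking moments about the centre O, the resisting moment is provided by the undrained shear strength acting along the arc:
Arc length L_a = R·θ = 16.0·(57.7°·π/180) = 16.0·1.0071 = 16.11 m
M_R = c_u·L_a·R = 42·16.11·16.0 = 10827.9 kN·m/m
M_D = W·d = 1012·6.88 = 6962.6 kN·m/m
FS = M_R / M_D = 10827.9 / 6962.6 = 1.555

FS = 1.56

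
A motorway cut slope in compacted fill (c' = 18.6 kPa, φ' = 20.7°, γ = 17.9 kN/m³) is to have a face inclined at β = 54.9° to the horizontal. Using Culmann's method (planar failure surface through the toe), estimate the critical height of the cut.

H_c = 18.40 m

Culmann's analysis gives the critical failure plane at α_cr = (β + φ')/2 = (54.9 + 20.7)/2 = 37.8°, and the critical height
H_c = (4c'/γ) · sinβ cosφ' / [1 − cos(β − φ')]
    = (4·18.6/17.9) · sin54.9°·cos20.7° / [1 − cos(34.2°)]
    = 4.156 · 0.8181·0.9354 / [1 − 0.8271]
    = 4.156 · 0.7653 / 0.1729
    = 18.40 m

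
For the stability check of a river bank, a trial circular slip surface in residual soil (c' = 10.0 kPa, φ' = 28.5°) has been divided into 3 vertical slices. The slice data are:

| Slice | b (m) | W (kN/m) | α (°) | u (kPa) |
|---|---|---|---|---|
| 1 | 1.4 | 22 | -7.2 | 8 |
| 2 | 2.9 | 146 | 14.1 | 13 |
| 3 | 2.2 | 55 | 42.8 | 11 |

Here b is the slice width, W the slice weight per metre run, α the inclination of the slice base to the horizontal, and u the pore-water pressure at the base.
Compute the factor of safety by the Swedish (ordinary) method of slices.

FS = 1.99

Ordinary method of slices: FS = Σ[c'·Δl_i + (W_i cosα_i − u_i·Δl_i)·tanφ'] / Σ W_i sinα_i, with Δl_i = b_i / cosα_i.
Slice 1: Δl = 1.4/cos(-7.2°) = 1.411 m; N'_1 = 22·cos(-7.2°) − 8·1.411 = 10.5; c'Δl = 14.11; W sinα = -2.8
Slice 2: Δl = 2.9/cos14.1° = 2.990 m; N'_2 = 146·cos14.1° − 13·2.990 = 102.7; c'Δl = 29.90; W sinα = 35.6
Slice 3: Δl = 2.2/cos42.8° = 2.998 m; N'_3 = 55·cos42.8° − 11·2.998 = 7.4; c'Δl = 29.98; W sinα = 37.4
Σc'Δl = 74.0 kN/m; ΣN' = 120.6 kN/m; ΣW sinα = 70.2 kN/m
Resisting = 74.0 + 120.6·tan28.5° = 74.0 + 65.5 = 139.5 kN/m
FS = 139.5 / 70.2 = 1.988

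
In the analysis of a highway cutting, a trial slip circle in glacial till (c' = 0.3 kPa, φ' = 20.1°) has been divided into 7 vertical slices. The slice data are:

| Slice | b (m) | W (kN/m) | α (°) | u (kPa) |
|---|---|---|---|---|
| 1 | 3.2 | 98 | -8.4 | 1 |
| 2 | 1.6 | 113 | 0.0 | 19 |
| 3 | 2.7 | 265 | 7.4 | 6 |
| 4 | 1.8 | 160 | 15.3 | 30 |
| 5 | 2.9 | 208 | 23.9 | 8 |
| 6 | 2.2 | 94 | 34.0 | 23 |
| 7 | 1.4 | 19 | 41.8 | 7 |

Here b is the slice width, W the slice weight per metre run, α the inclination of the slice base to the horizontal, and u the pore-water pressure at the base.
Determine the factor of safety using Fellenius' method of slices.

FS = 1.24

Ordinary method of slices: FS = Σ[c'·Δl_i + (W_i cosα_i − u_i·Δl_i)·tanφ'] / Σ W_i sinα_i, with Δl_i = b_i / cosα_i.
Slice 1: Δl = 3.2/cos(-8.4°) = 3.235 m; N'_1 = 98·cos(-8.4°) − 1·3.235 = 93.7; c'Δl = 0.97; W sinα = -14.3
Slice 2: Δl = 1.6/cos0.0° = 1.600 m; N'_2 = 113·cos0.0° − 19·1.600 = 82.6; c'Δl = 0.48; W sinα = 0.0
Slice 3: Δl = 2.7/cos7.4° = 2.723 m; N'_3 = 265·cos7.4° − 6·2.723 = 246.5; c'Δl = 0.82; W sinα = 34.1
Slice 4: Δl = 1.8/cos15.3° = 1.866 m; N'_4 = 160·cos15.3° − 30·1.866 = 98.3; c'Δl = 0.56; W sinα = 42.2
Slice 5: Δl = 2.9/cos23.9° = 3.172 m; N'_5 = 208·cos23.9° − 8·3.172 = 164.8; c'Δl = 0.95; W sinα = 84.3
Slice 6: Δl = 2.2/cos34.0° = 2.654 m; N'_6 = 94·cos34.0° − 23·2.654 = 16.9; c'Δl = 0.80; W sinα = 52.6
Slice 7: Δl = 1.4/cos41.8° = 1.878 m; N'_7 = 19·cos41.8° − 7·1.878 = 1.0; c'Δl = 0.56; W sinα = 12.7
Σc'Δl = 5.1 kN/m; ΣN' = 703.8 kN/m; ΣW sinα = 211.5 kN/m
Resisting = 5.1 + 703.8·tan20.1° = 5.1 + 257.6 = 262.7 kN/m
FS = 262.7 / 211.5 = 1.242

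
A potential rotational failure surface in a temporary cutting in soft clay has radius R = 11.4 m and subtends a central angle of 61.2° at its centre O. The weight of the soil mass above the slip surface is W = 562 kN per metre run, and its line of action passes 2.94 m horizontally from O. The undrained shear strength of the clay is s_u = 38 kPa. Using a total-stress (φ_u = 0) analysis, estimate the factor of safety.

FS = 3.19

Taking moments about the centre O, the resisting moment is provided by the undrained shear strength acting along the arc:
Arc length L_a = R·θ = 11.4·(61.2°·π/180) = 11.4·1.0681 = 12.18 m
M_R = s_u·L_a·R = 38·12.18·11.4 = 5275.0 kN·m/m
M_D = W·d = 562·2.94 = 1652.3 kN·m/m
FS = M_R / M_D = 5275.0 / 1652.3 = 3.193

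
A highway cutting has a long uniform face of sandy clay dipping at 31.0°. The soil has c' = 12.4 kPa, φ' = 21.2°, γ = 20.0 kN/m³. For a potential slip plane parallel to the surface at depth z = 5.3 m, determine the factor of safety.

FS = 0.91

For an infinite slope with a slip plane parallel to the surface (no pore pressure): FS = [c' + γz cos²β tanφ'] / [γz sinβ cosβ].
γz = 20.0·5.3 = 106.00 kN/m²
Numerator = 12.4 + 106.00·cos²31.0°·tan21.2° = 12.4 + 106.00·0.7347·0.3879 = 42.608 kPa
Denominator = 106.00·sin31.0°·cos31.0° = 106.00·0.5150·0.8572 = 46.796 kPa
FS = 42.608 / 46.796 = 0.911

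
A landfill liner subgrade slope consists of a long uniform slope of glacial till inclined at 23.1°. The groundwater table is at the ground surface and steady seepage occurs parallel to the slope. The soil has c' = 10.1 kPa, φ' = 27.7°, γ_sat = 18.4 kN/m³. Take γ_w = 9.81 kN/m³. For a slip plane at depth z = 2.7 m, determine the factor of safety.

FS = 1.14

With seepage parallel to the slope and the water table at the surface, the effective normal stress on the slip plane uses the buoyant unit weight γ' = γ_sat − γ_w while the driving shear stress uses γ_sat:
FS = [c' + γ' z cos²β tanφ'] / [γ_sat z sinβ cosβ]
γ' = 18.4 − 9.81 = 8.59 kN/m³
Numerator = 10.1 + 8.59·2.7·cos²23.1°·tan27.7° = 10.1 + 8.59·2.7·0.8461·0.5250 = 20.402 kPa
Denominator = 18.4·2.7·sin23.1°·cos23.1° = 18.4·2.7·0.3923·0.9198 = 17.929 kPa
FS = 20.402 / 17.929 = 1.138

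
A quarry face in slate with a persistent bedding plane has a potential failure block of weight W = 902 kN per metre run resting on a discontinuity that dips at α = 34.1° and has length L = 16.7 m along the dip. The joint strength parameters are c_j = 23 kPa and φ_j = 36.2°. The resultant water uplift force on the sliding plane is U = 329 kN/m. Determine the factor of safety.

FS = 1.36

Resolving the block weight along and normal to the plane and applying the Mohr–Coulomb strength on the joint:
N' = W cosα − U = 902·cos34.1° − 329 = 417.9 kN/m
Driving force T = W sinα = 902·sin34.1° = 505.7 kN/m
Resisting force R = c_j·L + N'·tanφ_j = 23·16.7 + 417.9·tan36.2° = 384.1 + 305.9 = 690.0 kN/m
FS = R / T = 690.0 / 505.7 = 1.364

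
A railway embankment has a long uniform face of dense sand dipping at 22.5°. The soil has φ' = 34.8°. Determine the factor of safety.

For a dry cohesionless infinite slope the factor of safety is FS = tanφ' / tanβ.
FS = tan34.8° / tan22.5° = 0.6950 / 0.4142 = 1.678

FS = 1.68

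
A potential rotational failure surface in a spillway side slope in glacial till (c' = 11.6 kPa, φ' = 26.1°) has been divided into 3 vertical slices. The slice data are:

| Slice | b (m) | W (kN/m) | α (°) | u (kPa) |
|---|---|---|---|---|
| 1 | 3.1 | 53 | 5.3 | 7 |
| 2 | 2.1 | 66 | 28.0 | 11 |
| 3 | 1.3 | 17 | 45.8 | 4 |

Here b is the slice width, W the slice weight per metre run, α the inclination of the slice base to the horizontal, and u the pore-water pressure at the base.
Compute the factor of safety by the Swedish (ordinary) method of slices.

FS = 2.46

Ordinary method of slices: FS = Σ[c'·Δl_i + (W_i cosα_i − u_i·Δl_i)·tanφ'] / Σ W_i sinα_i, with Δl_i = b_i / cosα_i.
Slice 1: Δl = 3.1/cos5.3° = 3.113 m; N'_1 = 53·cos5.3° − 7·3.113 = 31.0; c'Δl = 36.11; W sinα = 4.9
Slice 2: Δl = 2.1/cos28.0° = 2.378 m; N'_2 = 66·cos28.0° − 11·2.378 = 32.1; c'Δl = 27.59; W sinα = 31.0
Slice 3: Δl = 1.3/cos45.8° = 1.865 m; N'_3 = 17·cos45.8° − 4·1.865 = 4.4; c'Δl = 21.63; W sinα = 12.2
Σc'Δl = 85.3 kN/m; ΣN' = 67.5 kN/m; ΣW sinα = 48.1 kN/m
Resisting = 85.3 + 67.5·tan26.1° = 85.3 + 33.1 = 118.4 kN/m
FS = 118.4 / 48.1 = 2.463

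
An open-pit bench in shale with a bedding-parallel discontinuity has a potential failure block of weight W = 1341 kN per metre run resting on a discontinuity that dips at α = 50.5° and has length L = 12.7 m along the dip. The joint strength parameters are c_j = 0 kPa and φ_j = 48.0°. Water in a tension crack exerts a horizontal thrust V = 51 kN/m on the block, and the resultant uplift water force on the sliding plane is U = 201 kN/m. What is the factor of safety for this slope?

Resolving the block weight along and normal to the plane and applying the Mohr–Coulomb strength on the joint:
N' = W cosα − U − V sinα = 1341·cos50.5° − 201 − 51·sin50.5° = 612.6 kN/m
Driving force T = W sinα + V cosα = 1341·sin50.5° + 51·cos50.5° = 1067.2 kN/m
Resisting force R = c_j·L + N'·tanφ_j = 0·12.7 + 612.6·tan48.0° = 0.0 + 680.4 = 680.4 kN/m
FS = R / T = 680.4 / 1067.2 = 0.638

FS = 0.64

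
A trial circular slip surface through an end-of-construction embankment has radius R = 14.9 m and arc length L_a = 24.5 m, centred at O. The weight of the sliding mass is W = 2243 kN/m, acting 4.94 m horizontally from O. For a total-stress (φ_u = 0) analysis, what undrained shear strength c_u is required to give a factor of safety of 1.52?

c_u = 46.1 kPa

FS = c_u·L_a·R / (W·d), so c_u = FS·W·d / (L_a·R).
c_u = 1.52·2243·4.94 / (24.50·14.9) = 16842.2 / 365.05 = 46.14 kPa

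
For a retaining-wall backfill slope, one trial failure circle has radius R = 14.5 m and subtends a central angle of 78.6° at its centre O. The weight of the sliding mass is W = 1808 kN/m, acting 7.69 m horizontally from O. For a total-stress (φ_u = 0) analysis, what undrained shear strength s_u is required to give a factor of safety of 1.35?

s_u = 65.1 kPa

FS = s_u·L_a·R / (W·d), so s_u = FS·W·d / (L_a·R).
Arc length L_a = R·θ = 14.5·(78.6°·π/180) = 14.5·1.3718 = 19.89 m
s_u = 1.35·1808·7.69 / (19.89·14.5) = 18769.8 / 288.43 = 65.08 kPa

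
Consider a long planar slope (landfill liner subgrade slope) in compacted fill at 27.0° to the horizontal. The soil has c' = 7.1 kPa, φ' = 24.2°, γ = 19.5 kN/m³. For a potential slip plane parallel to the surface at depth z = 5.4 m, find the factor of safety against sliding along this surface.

For an infinite slope with a slip plane parallel to the surface (no pore pressure): FS = [c' + γz cos²β tanφ'] / [γz sinβ cosβ].
γz = 19.5·5.4 = 105.30 kN/m²
Numerator = 7.1 + 105.30·cos²27.0°·tan24.2° = 7.1 + 105.30·0.7939·0.4494 = 44.670 kPa
Denominator = 105.30·sin27.0°·cos27.0° = 105.30·0.4540·0.8910 = 42.595 kPa
FS = 44.670 / 42.595 = 1.049

FS = 1.05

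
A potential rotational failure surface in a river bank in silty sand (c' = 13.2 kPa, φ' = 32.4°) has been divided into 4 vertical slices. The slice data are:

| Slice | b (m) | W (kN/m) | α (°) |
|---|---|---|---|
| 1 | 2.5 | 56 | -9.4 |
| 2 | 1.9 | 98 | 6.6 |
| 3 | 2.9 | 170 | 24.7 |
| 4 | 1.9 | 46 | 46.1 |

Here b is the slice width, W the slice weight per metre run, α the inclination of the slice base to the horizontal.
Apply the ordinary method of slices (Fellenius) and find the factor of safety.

FS = 3.31

Ordinary method of slices: FS = Σ[c'·Δl_i + (W_i cosα_i)·tanφ'] / Σ W_i sinα_i, with Δl_i = b_i / cosα_i.
Slice 1: Δl = 2.5/cos(-9.4°) = 2.534 m; N'_1 = 56·cos(-9.4°) = 55.2; c'Δl = 33.45; W sinα = -9.1
Slice 2: Δl = 1.9/cos6.6° = 1.913 m; N'_2 = 98·cos6.6° = 97.4; c'Δl = 25.25; W sinα = 11.3
Slice 3: Δl = 2.9/cos24.7° = 3.192 m; N'_3 = 170·cos24.7° = 154.4; c'Δl = 42.14; W sinα = 71.0
Slice 4: Δl = 1.9/cos46.1° = 2.740 m; N'_4 = 46·cos46.1° = 31.9; c'Δl = 36.17; W sinα = 33.1
Σc'Δl = 137.0 kN/m; ΣN' = 338.9 kN/m; ΣW sinα = 106.3 kN/m
Resisting = 137.0 + 338.9·tan32.4° = 137.0 + 215.1 = 352.1 kN/m
FS = 352.1 / 106.3 = 3.312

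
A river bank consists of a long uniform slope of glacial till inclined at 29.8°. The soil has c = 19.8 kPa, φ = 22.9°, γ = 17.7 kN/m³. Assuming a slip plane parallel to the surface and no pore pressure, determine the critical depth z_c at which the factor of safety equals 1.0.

Setting FS = 1.00 in FS = [c + γz cos²β tanφ] / [γz sinβ cosβ] and solving for z:
z = c / [γ cosβ (FS·sinβ − cosβ·tanφ)]
  = 19.8 / [17.7·cos29.8°·(1.00·sin29.8° − cos29.8°·tan22.9°)]
  = 19.8 / [17.7·0.8678·(1.00·0.4970 − 0.8678·0.4224)]
  = 19.8 / 2.0031 = 9.885 m

z_c = 9.88 m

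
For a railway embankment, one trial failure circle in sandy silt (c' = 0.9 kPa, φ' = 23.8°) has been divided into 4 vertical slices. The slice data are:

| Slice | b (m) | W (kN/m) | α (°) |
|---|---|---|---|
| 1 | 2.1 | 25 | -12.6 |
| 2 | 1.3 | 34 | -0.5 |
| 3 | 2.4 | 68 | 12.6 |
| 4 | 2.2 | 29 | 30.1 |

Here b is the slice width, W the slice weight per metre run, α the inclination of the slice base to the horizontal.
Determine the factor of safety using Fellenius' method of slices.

Ordinary method of slices: FS = Σ[c'·Δl_i + (W_i cosα_i)·tanφ'] / Σ W_i sinα_i, with Δl_i = b_i / cosα_i.
Slice 1: Δl = 2.1/cos(-12.6°) = 2.152 m; N'_1 = 25·cos(-12.6°) = 24.4; c'Δl = 1.94; W sinα = -5.5
Slice 2: Δl = 1.3/cos(-0.5°) = 1.300 m; N'_2 = 34·cos(-0.5°) = 34.0; c'Δl = 1.17; W sinα = -0.3
Slice 3: Δl = 2.4/cos12.6° = 2.459 m; N'_3 = 68·cos12.6° = 66.4; c'Δl = 2.21; W sinα = 14.8
Slice 4: Δl = 2.2/cos30.1° = 2.543 m; N'_4 = 29·cos30.1° = 25.1; c'Δl = 2.29; W sinα = 14.5
Σc'Δl = 7.6 kN/m; ΣN' = 149.8 kN/m; ΣW sinα = 23.6 kN/m
Resisting = 7.6 + 149.8·tan23.8° = 7.6 + 66.1 = 73.7 kN/m
FS = 73.7 / 23.6 = 3.119

FS = 3.12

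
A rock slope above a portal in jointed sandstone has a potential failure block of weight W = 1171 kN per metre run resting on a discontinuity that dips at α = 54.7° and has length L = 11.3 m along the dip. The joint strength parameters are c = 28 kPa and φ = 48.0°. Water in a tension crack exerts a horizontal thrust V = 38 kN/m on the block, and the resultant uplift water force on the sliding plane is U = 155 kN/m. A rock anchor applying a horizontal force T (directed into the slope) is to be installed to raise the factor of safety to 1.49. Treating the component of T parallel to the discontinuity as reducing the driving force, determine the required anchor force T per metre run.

T = 337 kN/m

Resolving forces along and normal to the sliding plane, with the horizontal anchor force T adding T·sinα to the effective normal force and T·cosα acting up the plane against the driving force:
FS = [cL + (W cosα − U − V sinα + T sinα) tanφ] / [W sinα + V cosα − T cosα]
Without the anchor: N' = 490.7 kN/m, driving T_d = 977.7 kN/m, resisting R = 28·11.3 + 490.7·tan48.0° = 861.3 kN/m, FS = 0.88.
Setting FS = 1.49 and solving for T:
1.49·(977.7 − T cos54.7°) = 861.3 + T sin54.7°·tan48.0°
T·(sin54.7°·tan48.0° + 1.49·cos54.7°) = 1.49·977.7 − 861.3
T·(0.8161·1.1106 + 1.49·0.5779) = 1456.7 − 861.3 = 595.4
T·1.7674 = 595.4
T = 336.9 kN/m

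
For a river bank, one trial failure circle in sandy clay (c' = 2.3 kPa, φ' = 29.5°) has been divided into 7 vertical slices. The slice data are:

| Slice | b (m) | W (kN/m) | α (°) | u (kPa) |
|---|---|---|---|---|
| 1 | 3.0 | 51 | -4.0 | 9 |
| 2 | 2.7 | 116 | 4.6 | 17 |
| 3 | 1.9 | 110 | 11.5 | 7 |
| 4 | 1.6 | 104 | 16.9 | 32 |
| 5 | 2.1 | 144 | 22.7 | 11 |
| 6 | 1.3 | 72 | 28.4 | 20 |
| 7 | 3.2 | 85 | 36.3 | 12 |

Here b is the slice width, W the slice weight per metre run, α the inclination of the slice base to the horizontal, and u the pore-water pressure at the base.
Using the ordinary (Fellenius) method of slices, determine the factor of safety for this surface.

Ordinary method of slices: FS = Σ[c'·Δl_i + (W_i cosα_i − u_i·Δl_i)·tanφ'] / Σ W_i sinα_i, with Δl_i = b_i / cosα_i.
Slice 1: Δl = 3.0/cos(-4.0°) = 3.007 m; N'_1 = 51·cos(-4.0°) − 9·3.007 = 23.8; c'Δl = 6.92; W sinα = -3.6
Slice 2: Δl = 2.7/cos4.6° = 2.709 m; N'_2 = 116·cos4.6° − 17·2.709 = 69.6; c'Δl = 6.23; W sinα = 9.3
Slice 3: Δl = 1.9/cos11.5° = 1.939 m; N'_3 = 110·cos11.5° − 7·1.939 = 94.2; c'Δl = 4.46; W sinα = 21.9
Slice 4: Δl = 1.6/cos16.9° = 1.672 m; N'_4 = 104·cos16.9° − 32·1.672 = 46.0; c'Δl = 3.85; W sinα = 30.2
Slice 5: Δl = 2.1/cos22.7° = 2.276 m; N'_5 = 144·cos22.7° − 11·2.276 = 107.8; c'Δl = 5.24; W sinα = 55.6
Slice 6: Δl = 1.3/cos28.4° = 1.478 m; N'_6 = 72·cos28.4° − 20·1.478 = 33.8; c'Δl = 3.40; W sinα = 34.2
Slice 7: Δl = 3.2/cos36.3° = 3.971 m; N'_7 = 85·cos36.3° − 12·3.971 = 20.9; c'Δl = 9.13; W sinα = 50.3
Σc'Δl = 39.2 kN/m; ΣN' = 396.0 kN/m; ΣW sinα = 198.0 kN/m
Resisting = 39.2 + 396.0·tan29.5° = 39.2 + 224.1 = 263.3 kN/m
FS = 263.3 / 198.0 = 1.329

FS = 1.33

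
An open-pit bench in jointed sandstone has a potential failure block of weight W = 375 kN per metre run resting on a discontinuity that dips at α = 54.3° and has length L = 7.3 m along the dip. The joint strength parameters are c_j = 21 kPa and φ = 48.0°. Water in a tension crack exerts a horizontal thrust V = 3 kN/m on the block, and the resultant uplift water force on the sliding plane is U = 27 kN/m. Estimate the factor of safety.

Resolving the block weight along and normal to the plane and applying the Mohr–Coulomb strength on the joint:
N' = W cosα − U − V sinα = 375·cos54.3° − 27 − 3·sin54.3° = 189.4 kN/m
Driving force T = W sinα + V cosα = 375·sin54.3° + 3·cos54.3° = 306.3 kN/m
Resisting force R = c_j·L + N'·tanφ = 21·7.3 + 189.4·tan48.0° = 153.3 + 210.3 = 363.6 kN/m
FS = R / T = 363.6 / 306.3 = 1.187

FS = 1.19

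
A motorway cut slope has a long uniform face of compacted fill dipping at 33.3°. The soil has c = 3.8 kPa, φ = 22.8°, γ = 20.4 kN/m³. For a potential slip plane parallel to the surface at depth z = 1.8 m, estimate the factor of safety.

For an infinite slope with a slip plane parallel to the surface (no pore pressure): FS = [c + γz cos²β tanφ] / [γz sinβ cosβ].
γz = 20.4·1.8 = 36.72 kN/m²
Numerator = 3.8 + 36.72·cos²33.3°·tan22.8° = 3.8 + 36.72·0.6986·0.4204 = 14.583 kPa
Denominator = 36.72·sin33.3°·cos33.3° = 36.72·0.5490·0.8358 = 16.850 kPa
FS = 14.583 / 16.850 = 0.865

FS = 0.87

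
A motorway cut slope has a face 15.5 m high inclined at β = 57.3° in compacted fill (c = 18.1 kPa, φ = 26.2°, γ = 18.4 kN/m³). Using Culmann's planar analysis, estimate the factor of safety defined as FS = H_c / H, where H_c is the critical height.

H_c = (4c/γ) · sinβ cosφ / [1 − cos(β − φ)]
    = (4·18.1/18.4) · sin57.3°·cos26.2° / [1 − cos31.1°]
    = 3.935 · 0.7551 / 0.1437 = 20.67 m
FS = H_c / H = 20.67 / 15.5 = 1.334

FS = 1.33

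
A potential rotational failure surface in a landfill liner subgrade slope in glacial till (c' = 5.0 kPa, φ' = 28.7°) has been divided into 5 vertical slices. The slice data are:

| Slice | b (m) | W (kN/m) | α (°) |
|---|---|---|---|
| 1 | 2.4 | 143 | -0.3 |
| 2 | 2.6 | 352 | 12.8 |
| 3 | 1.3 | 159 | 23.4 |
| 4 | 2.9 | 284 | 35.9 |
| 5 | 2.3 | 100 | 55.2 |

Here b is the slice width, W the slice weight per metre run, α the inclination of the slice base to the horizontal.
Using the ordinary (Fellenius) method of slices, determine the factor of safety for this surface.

Ordinary method of slices: FS = Σ[c'·Δl_i + (W_i cosα_i)·tanφ'] / Σ W_i sinα_i, with Δl_i = b_i / cosα_i.
Slice 1: Δl = 2.4/cos(-0.3°) = 2.400 m; N'_1 = 143·cos(-0.3°) = 143.0; c'Δl = 12.00; W sinα = -0.7
Slice 2: Δl = 2.6/cos12.8° = 2.666 m; N'_2 = 352·cos12.8° = 343.3; c'Δl = 13.33; W sinα = 78.0
Slice 3: Δl = 1.3/cos23.4° = 1.417 m; N'_3 = 159·cos23.4° = 145.9; c'Δl = 7.08; W sinα = 63.1
Slice 4: Δl = 2.9/cos35.9° = 3.580 m; N'_4 = 284·cos35.9° = 230.1; c'Δl = 17.90; W sinα = 166.5
Slice 5: Δl = 2.3/cos55.2° = 4.030 m; N'_5 = 100·cos55.2° = 57.1; c'Δl = 20.15; W sinα = 82.1
Σc'Δl = 70.5 kN/m; ΣN' = 919.3 kN/m; ΣW sinα = 389.0 kN/m
Resisting = 70.5 + 919.3·tan28.7° = 70.5 + 503.3 = 573.8 kN/m
FS = 573.8 / 389.0 = 1.475

FS = 1.47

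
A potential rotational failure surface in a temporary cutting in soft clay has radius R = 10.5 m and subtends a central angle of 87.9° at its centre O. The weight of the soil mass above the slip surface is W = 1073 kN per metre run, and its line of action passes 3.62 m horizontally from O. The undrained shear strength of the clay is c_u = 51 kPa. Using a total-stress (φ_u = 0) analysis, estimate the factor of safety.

Taking moments about the centre O, the resisting moment is provided by the undrained shear strength acting along the arc:
Arc length L_a = R·θ = 10.5·(87.9°·π/180) = 10.5·1.5341 = 16.11 m
M_R = c_u·L_a·R = 51·16.11·10.5 = 8626.1 kN·m/m
M_D = W·d = 1073·3.62 = 3884.3 kN·m/m
FS = M_R / M_D = 8626.1 / 3884.3 = 2.221

FS = 2.22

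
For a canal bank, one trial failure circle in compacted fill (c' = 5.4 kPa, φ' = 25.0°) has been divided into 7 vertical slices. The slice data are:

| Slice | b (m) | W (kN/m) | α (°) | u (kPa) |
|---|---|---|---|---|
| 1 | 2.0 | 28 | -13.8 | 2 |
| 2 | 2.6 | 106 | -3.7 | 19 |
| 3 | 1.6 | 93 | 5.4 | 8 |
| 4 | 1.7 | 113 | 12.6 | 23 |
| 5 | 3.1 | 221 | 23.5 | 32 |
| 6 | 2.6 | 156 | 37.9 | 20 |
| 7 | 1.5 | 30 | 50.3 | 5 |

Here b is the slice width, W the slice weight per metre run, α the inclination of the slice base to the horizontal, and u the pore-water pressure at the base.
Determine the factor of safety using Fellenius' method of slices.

Ordinary method of slices: FS = Σ[c'·Δl_i + (W_i cosα_i − u_i·Δl_i)·tanφ'] / Σ W_i sinα_i, with Δl_i = b_i / cosα_i.
Slice 1: Δl = 2.0/cos(-13.8°) = 2.059 m; N'_1 = 28·cos(-13.8°) − 2·2.059 = 23.1; c'Δl = 11.12; W sinα = -6.7
Slice 2: Δl = 2.6/cos(-3.7°) = 2.605 m; N'_2 = 106·cos(-3.7°) − 19·2.605 = 56.3; c'Δl = 14.07; W sinα = -6.8
Slice 3: Δl = 1.6/cos5.4° = 1.607 m; N'_3 = 93·cos5.4° − 8·1.607 = 79.7; c'Δl = 8.68; W sinα = 8.8
Slice 4: Δl = 1.7/cos12.6° = 1.742 m; N'_4 = 113·cos12.6° − 23·1.742 = 70.2; c'Δl = 9.41; W sinα = 24.7
Slice 5: Δl = 3.1/cos23.5° = 3.380 m; N'_5 = 221·cos23.5° − 32·3.380 = 94.5; c'Δl = 18.25; W sinα = 88.1
Slice 6: Δl = 2.6/cos37.9° = 3.295 m; N'_6 = 156·cos37.9° − 20·3.295 = 57.2; c'Δl = 17.79; W sinα = 95.8
Slice 7: Δl = 1.5/cos50.3° = 2.348 m; N'_7 = 30·cos50.3° − 5·2.348 = 7.4; c'Δl = 12.68; W sinα = 23.1
Σc'Δl = 92.0 kN/m; ΣN' = 388.4 kN/m; ΣW sinα = 226.9 kN/m
Resisting = 92.0 + 388.4·tan25.0° = 92.0 + 181.1 = 273.1 kN/m
FS = 273.1 / 226.9 = 1.204

FS = 1.20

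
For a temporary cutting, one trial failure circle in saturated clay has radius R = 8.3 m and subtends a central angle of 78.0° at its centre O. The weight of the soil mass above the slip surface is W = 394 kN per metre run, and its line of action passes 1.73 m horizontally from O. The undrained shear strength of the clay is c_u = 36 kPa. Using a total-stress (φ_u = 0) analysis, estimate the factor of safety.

Taking moments about the centre O, the resisting moment is provided by the undrained shear strength acting along the arc:
Arc length L_a = R·θ = 8.3·(78.0°·π/180) = 8.3·1.3614 = 11.30 m
M_R = c_u·L_a·R = 36·11.30·8.3 = 3376.2 kN·m/m
M_D = W·d = 394·1.73 = 681.6 kN·m/m
FS = M_R / M_D = 3376.2 / 681.6 = 4.953

FS = 4.95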